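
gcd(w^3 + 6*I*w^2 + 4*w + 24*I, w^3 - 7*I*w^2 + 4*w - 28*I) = w^2 + 4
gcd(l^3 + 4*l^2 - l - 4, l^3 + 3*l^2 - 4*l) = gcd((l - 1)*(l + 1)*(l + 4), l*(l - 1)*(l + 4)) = l^2 + 3*l - 4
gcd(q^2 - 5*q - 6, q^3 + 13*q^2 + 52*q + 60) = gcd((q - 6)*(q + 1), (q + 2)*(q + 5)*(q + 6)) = 1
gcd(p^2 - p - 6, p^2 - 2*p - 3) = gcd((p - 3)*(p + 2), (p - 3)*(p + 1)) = p - 3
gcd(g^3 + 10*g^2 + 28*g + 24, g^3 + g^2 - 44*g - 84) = g^2 + 8*g + 12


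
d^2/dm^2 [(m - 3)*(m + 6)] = 2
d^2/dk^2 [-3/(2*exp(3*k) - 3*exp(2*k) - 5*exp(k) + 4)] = 3*(-2*(-6*exp(2*k) + 6*exp(k) + 5)^2*exp(k) + (18*exp(2*k) - 12*exp(k) - 5)*(2*exp(3*k) - 3*exp(2*k) - 5*exp(k) + 4))*exp(k)/(2*exp(3*k) - 3*exp(2*k) - 5*exp(k) + 4)^3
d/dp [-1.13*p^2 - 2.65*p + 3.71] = -2.26*p - 2.65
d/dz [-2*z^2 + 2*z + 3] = 2 - 4*z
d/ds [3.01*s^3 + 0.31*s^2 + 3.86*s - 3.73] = 9.03*s^2 + 0.62*s + 3.86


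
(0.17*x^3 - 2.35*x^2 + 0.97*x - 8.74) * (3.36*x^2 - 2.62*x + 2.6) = 0.5712*x^5 - 8.3414*x^4 + 9.8582*x^3 - 38.0178*x^2 + 25.4208*x - 22.724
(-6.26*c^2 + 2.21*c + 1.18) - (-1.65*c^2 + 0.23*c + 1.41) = -4.61*c^2 + 1.98*c - 0.23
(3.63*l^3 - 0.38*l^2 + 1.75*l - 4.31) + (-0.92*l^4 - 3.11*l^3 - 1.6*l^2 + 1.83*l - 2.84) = -0.92*l^4 + 0.52*l^3 - 1.98*l^2 + 3.58*l - 7.15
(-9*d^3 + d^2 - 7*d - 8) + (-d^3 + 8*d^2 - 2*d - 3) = -10*d^3 + 9*d^2 - 9*d - 11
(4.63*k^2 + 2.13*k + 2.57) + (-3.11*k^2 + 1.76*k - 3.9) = 1.52*k^2 + 3.89*k - 1.33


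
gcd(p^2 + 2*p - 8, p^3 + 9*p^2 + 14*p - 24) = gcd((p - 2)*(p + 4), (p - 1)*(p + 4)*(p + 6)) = p + 4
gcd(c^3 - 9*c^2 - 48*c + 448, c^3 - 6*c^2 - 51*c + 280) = c^2 - c - 56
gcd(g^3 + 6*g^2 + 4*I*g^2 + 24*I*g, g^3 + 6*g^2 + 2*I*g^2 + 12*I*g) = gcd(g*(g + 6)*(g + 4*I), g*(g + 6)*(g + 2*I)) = g^2 + 6*g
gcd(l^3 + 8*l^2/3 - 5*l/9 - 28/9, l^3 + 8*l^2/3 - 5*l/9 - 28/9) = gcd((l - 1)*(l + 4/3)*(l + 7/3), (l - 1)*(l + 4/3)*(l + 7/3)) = l^3 + 8*l^2/3 - 5*l/9 - 28/9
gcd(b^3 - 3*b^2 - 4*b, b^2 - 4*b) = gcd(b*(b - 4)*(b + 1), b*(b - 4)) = b^2 - 4*b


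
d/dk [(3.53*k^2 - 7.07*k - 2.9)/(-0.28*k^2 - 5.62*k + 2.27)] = (-21.8182*k^2 + 14.4022*k - 32.3469)/(0.0784*k^4 + 3.1472*k^3 + 30.3132*k^2 - 25.5148*k + 5.1529)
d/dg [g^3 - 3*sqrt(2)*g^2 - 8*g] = 3*g^2 - 6*sqrt(2)*g - 8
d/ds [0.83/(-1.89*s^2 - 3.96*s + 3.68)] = (3.1374*s + 3.2868)/(1.89*s^2 + 3.96*s - 3.68)^2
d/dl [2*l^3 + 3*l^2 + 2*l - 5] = 6*l^2 + 6*l + 2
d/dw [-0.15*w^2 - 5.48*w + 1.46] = -0.3*w - 5.48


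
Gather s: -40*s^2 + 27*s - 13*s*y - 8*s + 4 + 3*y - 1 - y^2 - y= -40*s^2 + s*(19 - 13*y) - y^2 + 2*y + 3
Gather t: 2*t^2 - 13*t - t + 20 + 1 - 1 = 2*t^2 - 14*t + 20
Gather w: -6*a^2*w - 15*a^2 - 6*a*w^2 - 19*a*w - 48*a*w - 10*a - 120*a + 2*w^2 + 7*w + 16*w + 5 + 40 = -15*a^2 - 130*a + w^2*(2 - 6*a) + w*(-6*a^2 - 67*a + 23) + 45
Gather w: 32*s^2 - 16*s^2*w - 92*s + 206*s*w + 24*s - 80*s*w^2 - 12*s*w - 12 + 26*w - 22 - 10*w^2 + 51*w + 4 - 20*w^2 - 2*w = 32*s^2 - 68*s + w^2*(-80*s - 30) + w*(-16*s^2 + 194*s + 75) - 30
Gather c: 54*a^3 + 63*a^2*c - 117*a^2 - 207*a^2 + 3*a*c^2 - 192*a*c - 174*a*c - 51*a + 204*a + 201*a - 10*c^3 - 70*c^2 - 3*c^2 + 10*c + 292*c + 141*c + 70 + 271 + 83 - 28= 54*a^3 - 324*a^2 + 354*a - 10*c^3 + c^2*(3*a - 73) + c*(63*a^2 - 366*a + 443) + 396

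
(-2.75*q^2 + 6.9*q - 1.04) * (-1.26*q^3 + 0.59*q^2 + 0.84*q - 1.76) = 3.465*q^5 - 10.3165*q^4 + 3.0714*q^3 + 10.0224*q^2 - 13.0176*q + 1.8304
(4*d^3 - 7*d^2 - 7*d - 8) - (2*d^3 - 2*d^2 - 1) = 2*d^3 - 5*d^2 - 7*d - 7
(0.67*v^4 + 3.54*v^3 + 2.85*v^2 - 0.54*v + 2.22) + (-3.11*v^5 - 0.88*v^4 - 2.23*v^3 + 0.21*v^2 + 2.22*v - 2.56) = -3.11*v^5 - 0.21*v^4 + 1.31*v^3 + 3.06*v^2 + 1.68*v - 0.34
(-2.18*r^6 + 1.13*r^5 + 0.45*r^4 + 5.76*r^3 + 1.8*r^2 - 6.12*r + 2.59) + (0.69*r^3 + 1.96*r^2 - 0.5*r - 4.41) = -2.18*r^6 + 1.13*r^5 + 0.45*r^4 + 6.45*r^3 + 3.76*r^2 - 6.62*r - 1.82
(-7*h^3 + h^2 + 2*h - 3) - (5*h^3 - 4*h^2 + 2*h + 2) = -12*h^3 + 5*h^2 - 5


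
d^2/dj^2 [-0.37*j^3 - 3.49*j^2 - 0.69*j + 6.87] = -2.22*j - 6.98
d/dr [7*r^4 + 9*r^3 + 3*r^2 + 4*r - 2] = 28*r^3 + 27*r^2 + 6*r + 4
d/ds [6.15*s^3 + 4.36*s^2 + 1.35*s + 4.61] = 18.45*s^2 + 8.72*s + 1.35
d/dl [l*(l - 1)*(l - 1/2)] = 3*l^2 - 3*l + 1/2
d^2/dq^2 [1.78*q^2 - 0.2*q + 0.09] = 3.56000000000000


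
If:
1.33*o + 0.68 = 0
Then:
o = -0.51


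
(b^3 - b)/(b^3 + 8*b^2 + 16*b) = (b^2 - 1)/(b^2 + 8*b + 16)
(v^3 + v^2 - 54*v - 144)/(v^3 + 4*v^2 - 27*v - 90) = (v - 8)/(v - 5)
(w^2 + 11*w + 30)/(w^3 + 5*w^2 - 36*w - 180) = 1/(w - 6)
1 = 1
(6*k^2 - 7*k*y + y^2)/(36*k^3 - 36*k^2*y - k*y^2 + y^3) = 1/(6*k + y)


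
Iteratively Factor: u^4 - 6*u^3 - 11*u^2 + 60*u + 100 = (u + 2)*(u^3 - 8*u^2 + 5*u + 50) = (u - 5)*(u + 2)*(u^2 - 3*u - 10) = (u - 5)*(u + 2)^2*(u - 5)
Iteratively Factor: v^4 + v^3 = (v + 1)*(v^3) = v*(v + 1)*(v^2) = v^2*(v + 1)*(v)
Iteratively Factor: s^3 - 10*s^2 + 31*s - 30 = (s - 5)*(s^2 - 5*s + 6) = (s - 5)*(s - 2)*(s - 3)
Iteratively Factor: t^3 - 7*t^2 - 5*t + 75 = (t - 5)*(t^2 - 2*t - 15) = (t - 5)*(t + 3)*(t - 5)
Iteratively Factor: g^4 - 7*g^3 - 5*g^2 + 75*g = (g + 3)*(g^3 - 10*g^2 + 25*g) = g*(g + 3)*(g^2 - 10*g + 25) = g*(g - 5)*(g + 3)*(g - 5)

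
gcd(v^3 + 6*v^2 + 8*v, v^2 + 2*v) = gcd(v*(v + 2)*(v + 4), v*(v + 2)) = v^2 + 2*v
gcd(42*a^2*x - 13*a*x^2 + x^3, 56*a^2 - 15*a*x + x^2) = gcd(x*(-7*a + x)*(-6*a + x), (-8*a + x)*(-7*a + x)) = -7*a + x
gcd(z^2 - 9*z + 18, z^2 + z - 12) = z - 3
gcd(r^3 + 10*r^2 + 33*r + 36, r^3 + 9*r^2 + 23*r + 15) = r + 3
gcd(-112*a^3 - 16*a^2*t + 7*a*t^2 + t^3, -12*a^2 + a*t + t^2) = 4*a + t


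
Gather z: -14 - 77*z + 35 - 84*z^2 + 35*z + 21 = -84*z^2 - 42*z + 42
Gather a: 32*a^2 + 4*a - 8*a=32*a^2 - 4*a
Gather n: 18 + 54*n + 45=54*n + 63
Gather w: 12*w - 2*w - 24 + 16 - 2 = 10*w - 10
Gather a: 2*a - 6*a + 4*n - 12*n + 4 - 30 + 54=-4*a - 8*n + 28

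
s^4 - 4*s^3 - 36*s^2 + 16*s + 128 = (s - 8)*(s - 2)*(s + 2)*(s + 4)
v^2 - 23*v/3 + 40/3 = (v - 5)*(v - 8/3)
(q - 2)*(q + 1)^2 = q^3 - 3*q - 2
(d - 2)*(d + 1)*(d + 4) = d^3 + 3*d^2 - 6*d - 8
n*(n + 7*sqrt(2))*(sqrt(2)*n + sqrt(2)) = sqrt(2)*n^3 + sqrt(2)*n^2 + 14*n^2 + 14*n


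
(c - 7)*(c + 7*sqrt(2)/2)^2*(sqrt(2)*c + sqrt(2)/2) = sqrt(2)*c^4 - 13*sqrt(2)*c^3/2 + 14*c^3 - 91*c^2 + 21*sqrt(2)*c^2 - 637*sqrt(2)*c/4 - 49*c - 343*sqrt(2)/4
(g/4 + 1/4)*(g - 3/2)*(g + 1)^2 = g^4/4 + 3*g^3/8 - 3*g^2/8 - 7*g/8 - 3/8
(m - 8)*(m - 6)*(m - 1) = m^3 - 15*m^2 + 62*m - 48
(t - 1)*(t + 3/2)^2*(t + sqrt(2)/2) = t^4 + sqrt(2)*t^3/2 + 2*t^3 - 3*t^2/4 + sqrt(2)*t^2 - 9*t/4 - 3*sqrt(2)*t/8 - 9*sqrt(2)/8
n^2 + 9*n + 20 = (n + 4)*(n + 5)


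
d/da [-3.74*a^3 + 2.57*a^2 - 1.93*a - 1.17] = -11.22*a^2 + 5.14*a - 1.93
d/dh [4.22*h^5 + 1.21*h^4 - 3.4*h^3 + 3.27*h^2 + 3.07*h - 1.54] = 21.1*h^4 + 4.84*h^3 - 10.2*h^2 + 6.54*h + 3.07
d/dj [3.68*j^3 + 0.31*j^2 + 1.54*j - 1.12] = 11.04*j^2 + 0.62*j + 1.54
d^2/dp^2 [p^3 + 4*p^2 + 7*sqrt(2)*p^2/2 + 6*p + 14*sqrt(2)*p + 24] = 6*p + 8 + 7*sqrt(2)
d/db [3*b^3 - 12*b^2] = 3*b*(3*b - 8)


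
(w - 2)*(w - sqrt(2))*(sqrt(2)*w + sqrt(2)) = sqrt(2)*w^3 - 2*w^2 - sqrt(2)*w^2 - 2*sqrt(2)*w + 2*w + 4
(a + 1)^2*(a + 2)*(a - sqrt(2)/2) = a^4 - sqrt(2)*a^3/2 + 4*a^3 - 2*sqrt(2)*a^2 + 5*a^2 - 5*sqrt(2)*a/2 + 2*a - sqrt(2)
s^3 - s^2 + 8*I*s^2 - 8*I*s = s*(s - 1)*(s + 8*I)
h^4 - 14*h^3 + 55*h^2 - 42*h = h*(h - 7)*(h - 6)*(h - 1)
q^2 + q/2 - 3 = (q - 3/2)*(q + 2)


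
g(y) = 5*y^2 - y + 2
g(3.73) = 67.83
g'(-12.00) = -121.00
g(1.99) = 19.81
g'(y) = 10*y - 1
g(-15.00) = 1142.00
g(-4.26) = 97.00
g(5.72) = 159.87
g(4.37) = 93.11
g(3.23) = 50.93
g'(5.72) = 56.20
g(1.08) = 6.75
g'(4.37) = 42.70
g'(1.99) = 18.90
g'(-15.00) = -151.00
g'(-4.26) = -43.60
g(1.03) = 6.27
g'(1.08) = 9.80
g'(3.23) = 31.30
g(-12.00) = 734.00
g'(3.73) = 36.30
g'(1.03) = 9.30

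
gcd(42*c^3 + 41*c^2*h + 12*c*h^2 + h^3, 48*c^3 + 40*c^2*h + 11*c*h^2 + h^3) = 3*c + h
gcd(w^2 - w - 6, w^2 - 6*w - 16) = w + 2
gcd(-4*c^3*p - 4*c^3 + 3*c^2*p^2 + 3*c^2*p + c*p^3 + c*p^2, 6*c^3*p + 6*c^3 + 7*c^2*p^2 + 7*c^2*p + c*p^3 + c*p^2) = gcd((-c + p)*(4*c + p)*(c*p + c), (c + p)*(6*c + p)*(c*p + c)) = c*p + c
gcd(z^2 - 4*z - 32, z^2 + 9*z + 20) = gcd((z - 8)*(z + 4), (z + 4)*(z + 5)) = z + 4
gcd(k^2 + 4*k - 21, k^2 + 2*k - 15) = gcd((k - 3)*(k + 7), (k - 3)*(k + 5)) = k - 3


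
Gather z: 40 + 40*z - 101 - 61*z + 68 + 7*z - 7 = -14*z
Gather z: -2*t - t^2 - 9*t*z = -t^2 - 9*t*z - 2*t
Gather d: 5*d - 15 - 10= 5*d - 25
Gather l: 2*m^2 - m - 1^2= 2*m^2 - m - 1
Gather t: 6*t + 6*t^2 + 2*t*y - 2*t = 6*t^2 + t*(2*y + 4)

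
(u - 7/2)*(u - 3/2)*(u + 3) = u^3 - 2*u^2 - 39*u/4 + 63/4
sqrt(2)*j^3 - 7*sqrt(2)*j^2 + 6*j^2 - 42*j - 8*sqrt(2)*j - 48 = (j - 8)*(j + 3*sqrt(2))*(sqrt(2)*j + sqrt(2))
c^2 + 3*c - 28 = (c - 4)*(c + 7)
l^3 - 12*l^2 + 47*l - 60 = (l - 5)*(l - 4)*(l - 3)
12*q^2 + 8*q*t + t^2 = (2*q + t)*(6*q + t)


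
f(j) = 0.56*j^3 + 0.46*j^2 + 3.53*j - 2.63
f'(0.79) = 5.31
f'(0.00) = 3.53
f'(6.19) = 73.60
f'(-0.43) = 3.45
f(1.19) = 3.17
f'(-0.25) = 3.40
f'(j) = 1.68*j^2 + 0.92*j + 3.53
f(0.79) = 0.72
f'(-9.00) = 131.33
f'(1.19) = 7.00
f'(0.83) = 5.45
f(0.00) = -2.63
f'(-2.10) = 9.01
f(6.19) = 169.67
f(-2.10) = -13.20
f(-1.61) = -9.46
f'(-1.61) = 6.40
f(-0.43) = -4.11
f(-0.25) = -3.49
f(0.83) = 0.94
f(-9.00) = -405.38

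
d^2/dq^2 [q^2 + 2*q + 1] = 2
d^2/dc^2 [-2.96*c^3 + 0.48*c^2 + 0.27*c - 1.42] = 0.96 - 17.76*c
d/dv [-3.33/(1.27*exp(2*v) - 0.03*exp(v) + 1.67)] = (8.4582*exp(v) - 0.0999)*exp(v)/(1.27*exp(2*v) - 0.03*exp(v) + 1.67)^2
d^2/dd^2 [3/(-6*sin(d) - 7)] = 18*(6*sin(d)^2 - 7*sin(d) - 12)/(6*sin(d) + 7)^3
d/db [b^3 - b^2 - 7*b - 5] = 3*b^2 - 2*b - 7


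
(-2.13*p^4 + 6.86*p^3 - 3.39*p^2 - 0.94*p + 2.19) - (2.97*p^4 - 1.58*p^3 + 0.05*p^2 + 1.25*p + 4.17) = -5.1*p^4 + 8.44*p^3 - 3.44*p^2 - 2.19*p - 1.98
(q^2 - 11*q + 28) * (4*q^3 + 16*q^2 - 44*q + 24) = 4*q^5 - 28*q^4 - 108*q^3 + 956*q^2 - 1496*q + 672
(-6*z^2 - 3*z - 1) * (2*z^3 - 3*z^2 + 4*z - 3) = -12*z^5 + 12*z^4 - 17*z^3 + 9*z^2 + 5*z + 3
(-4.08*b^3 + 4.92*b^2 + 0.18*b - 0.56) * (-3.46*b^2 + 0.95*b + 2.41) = 14.1168*b^5 - 20.8992*b^4 - 5.7816*b^3 + 13.9658*b^2 - 0.0982*b - 1.3496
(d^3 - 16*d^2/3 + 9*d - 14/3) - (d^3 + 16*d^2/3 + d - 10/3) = -32*d^2/3 + 8*d - 4/3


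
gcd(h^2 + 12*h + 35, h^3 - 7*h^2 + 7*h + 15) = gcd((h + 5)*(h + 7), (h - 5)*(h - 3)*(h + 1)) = 1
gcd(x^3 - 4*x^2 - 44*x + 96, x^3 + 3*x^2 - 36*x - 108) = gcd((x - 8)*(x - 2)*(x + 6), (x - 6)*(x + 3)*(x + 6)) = x + 6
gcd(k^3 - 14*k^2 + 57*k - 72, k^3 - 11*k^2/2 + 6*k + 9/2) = k^2 - 6*k + 9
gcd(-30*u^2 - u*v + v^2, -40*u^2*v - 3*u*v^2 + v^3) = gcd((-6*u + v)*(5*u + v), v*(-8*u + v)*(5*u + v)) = 5*u + v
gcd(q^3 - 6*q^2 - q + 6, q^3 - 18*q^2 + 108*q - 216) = q - 6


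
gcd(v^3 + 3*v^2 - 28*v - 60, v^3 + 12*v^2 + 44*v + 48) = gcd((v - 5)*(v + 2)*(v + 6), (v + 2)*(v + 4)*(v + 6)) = v^2 + 8*v + 12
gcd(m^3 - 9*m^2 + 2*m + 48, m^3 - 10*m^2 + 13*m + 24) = m^2 - 11*m + 24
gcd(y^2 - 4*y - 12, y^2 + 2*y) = y + 2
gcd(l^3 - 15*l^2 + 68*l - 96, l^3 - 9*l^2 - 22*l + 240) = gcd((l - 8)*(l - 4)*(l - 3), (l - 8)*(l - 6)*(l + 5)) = l - 8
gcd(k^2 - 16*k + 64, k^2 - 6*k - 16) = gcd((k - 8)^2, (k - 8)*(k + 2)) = k - 8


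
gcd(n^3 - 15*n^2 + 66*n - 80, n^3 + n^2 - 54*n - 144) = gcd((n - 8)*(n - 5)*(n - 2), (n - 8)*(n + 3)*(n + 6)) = n - 8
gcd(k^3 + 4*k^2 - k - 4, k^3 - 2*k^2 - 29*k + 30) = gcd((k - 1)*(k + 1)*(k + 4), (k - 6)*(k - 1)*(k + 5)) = k - 1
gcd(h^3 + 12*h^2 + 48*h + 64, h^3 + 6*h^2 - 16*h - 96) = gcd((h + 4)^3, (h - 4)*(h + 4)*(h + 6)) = h + 4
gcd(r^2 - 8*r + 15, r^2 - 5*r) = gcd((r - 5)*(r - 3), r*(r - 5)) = r - 5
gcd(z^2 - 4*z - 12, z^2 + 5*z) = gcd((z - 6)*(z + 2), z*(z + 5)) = 1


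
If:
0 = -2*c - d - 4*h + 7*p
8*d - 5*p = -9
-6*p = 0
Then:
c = 9/16 - 2*h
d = -9/8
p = 0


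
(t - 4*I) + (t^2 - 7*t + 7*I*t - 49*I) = t^2 - 6*t + 7*I*t - 53*I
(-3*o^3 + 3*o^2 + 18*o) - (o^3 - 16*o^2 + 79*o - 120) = -4*o^3 + 19*o^2 - 61*o + 120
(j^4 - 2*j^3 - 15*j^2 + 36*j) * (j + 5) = j^5 + 3*j^4 - 25*j^3 - 39*j^2 + 180*j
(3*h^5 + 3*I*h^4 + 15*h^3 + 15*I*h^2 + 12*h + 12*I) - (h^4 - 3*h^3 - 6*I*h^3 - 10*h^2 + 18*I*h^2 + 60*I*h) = 3*h^5 - h^4 + 3*I*h^4 + 18*h^3 + 6*I*h^3 + 10*h^2 - 3*I*h^2 + 12*h - 60*I*h + 12*I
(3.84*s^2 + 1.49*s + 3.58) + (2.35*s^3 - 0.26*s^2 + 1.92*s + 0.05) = 2.35*s^3 + 3.58*s^2 + 3.41*s + 3.63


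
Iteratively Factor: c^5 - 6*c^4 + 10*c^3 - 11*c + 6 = (c - 1)*(c^4 - 5*c^3 + 5*c^2 + 5*c - 6) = (c - 1)*(c + 1)*(c^3 - 6*c^2 + 11*c - 6) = (c - 2)*(c - 1)*(c + 1)*(c^2 - 4*c + 3) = (c - 3)*(c - 2)*(c - 1)*(c + 1)*(c - 1)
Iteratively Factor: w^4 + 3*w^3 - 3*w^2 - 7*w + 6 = (w - 1)*(w^3 + 4*w^2 + w - 6) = (w - 1)^2*(w^2 + 5*w + 6) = (w - 1)^2*(w + 3)*(w + 2)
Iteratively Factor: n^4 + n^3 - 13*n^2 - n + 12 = (n + 1)*(n^3 - 13*n + 12) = (n + 1)*(n + 4)*(n^2 - 4*n + 3) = (n - 1)*(n + 1)*(n + 4)*(n - 3)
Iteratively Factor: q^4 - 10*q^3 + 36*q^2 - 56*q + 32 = (q - 4)*(q^3 - 6*q^2 + 12*q - 8) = (q - 4)*(q - 2)*(q^2 - 4*q + 4) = (q - 4)*(q - 2)^2*(q - 2)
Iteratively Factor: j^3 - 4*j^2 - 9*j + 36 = (j - 4)*(j^2 - 9) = (j - 4)*(j - 3)*(j + 3)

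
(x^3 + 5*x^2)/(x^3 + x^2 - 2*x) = x*(x + 5)/(x^2 + x - 2)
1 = 1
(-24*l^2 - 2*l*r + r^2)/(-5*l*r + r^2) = (24*l^2 + 2*l*r - r^2)/(r*(5*l - r))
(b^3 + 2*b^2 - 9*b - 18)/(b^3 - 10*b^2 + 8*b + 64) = (b^2 - 9)/(b^2 - 12*b + 32)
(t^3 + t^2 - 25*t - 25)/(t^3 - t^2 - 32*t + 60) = (t^2 + 6*t + 5)/(t^2 + 4*t - 12)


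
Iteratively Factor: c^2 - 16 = (c + 4)*(c - 4)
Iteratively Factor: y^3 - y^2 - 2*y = (y)*(y^2 - y - 2) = y*(y + 1)*(y - 2)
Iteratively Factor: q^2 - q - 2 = (q - 2)*(q + 1)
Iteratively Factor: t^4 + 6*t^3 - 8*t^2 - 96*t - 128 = (t + 4)*(t^3 + 2*t^2 - 16*t - 32) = (t + 4)^2*(t^2 - 2*t - 8) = (t + 2)*(t + 4)^2*(t - 4)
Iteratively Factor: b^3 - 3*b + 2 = (b + 2)*(b^2 - 2*b + 1) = (b - 1)*(b + 2)*(b - 1)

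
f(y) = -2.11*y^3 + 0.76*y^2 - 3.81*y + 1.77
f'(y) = -6.33*y^2 + 1.52*y - 3.81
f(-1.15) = 10.37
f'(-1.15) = -13.93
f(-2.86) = 68.24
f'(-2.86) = -59.93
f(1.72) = -13.27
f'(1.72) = -19.92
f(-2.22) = 37.06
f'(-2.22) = -38.38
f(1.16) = -4.92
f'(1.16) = -10.56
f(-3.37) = 104.00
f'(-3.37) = -80.82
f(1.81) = -15.15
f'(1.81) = -21.80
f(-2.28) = 39.42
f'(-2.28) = -40.18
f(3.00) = -59.79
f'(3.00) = -56.22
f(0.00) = 1.77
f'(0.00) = -3.81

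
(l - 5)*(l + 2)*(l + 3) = l^3 - 19*l - 30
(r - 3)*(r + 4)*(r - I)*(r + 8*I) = r^4 + r^3 + 7*I*r^3 - 4*r^2 + 7*I*r^2 + 8*r - 84*I*r - 96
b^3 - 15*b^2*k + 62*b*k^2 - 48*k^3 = (b - 8*k)*(b - 6*k)*(b - k)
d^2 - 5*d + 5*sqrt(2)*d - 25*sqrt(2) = (d - 5)*(d + 5*sqrt(2))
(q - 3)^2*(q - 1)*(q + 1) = q^4 - 6*q^3 + 8*q^2 + 6*q - 9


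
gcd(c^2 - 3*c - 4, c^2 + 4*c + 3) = c + 1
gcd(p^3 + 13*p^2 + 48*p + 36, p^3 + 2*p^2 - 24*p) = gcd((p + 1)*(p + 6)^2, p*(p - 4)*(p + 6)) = p + 6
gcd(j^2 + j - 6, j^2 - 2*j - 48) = 1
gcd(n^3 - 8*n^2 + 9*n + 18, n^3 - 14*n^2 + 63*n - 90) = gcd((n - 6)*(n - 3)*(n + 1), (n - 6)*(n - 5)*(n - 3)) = n^2 - 9*n + 18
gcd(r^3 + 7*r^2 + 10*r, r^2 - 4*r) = r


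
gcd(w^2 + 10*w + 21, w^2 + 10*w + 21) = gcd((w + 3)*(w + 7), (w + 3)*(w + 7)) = w^2 + 10*w + 21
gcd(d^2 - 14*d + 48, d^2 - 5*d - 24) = d - 8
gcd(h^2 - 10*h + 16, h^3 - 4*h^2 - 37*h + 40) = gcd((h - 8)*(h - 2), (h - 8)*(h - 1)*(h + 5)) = h - 8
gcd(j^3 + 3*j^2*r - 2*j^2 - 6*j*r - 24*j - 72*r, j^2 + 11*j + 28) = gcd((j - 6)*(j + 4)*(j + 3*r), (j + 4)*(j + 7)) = j + 4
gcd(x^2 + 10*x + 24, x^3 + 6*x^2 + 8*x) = x + 4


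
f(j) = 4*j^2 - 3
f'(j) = 8*j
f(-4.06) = 62.93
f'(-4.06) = -32.48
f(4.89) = 92.65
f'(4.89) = 39.12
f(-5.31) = 109.78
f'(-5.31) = -42.48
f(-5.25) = 107.25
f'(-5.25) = -42.00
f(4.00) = 61.00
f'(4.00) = 32.00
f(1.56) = 6.73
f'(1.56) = 12.48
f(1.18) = 2.57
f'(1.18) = 9.44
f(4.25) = 69.25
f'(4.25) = 34.00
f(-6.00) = 141.00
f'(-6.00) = -48.00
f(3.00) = 33.00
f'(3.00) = 24.00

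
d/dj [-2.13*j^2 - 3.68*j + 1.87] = -4.26*j - 3.68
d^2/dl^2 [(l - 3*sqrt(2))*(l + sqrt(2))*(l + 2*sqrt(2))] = 6*l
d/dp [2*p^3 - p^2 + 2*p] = 6*p^2 - 2*p + 2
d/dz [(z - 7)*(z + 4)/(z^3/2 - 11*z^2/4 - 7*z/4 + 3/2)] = 8*(-z^4 + 6*z^3 + 64*z^2 - 302*z - 107)/(4*z^6 - 44*z^5 + 93*z^4 + 178*z^3 - 83*z^2 - 84*z + 36)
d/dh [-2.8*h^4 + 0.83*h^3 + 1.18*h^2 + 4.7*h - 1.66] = -11.2*h^3 + 2.49*h^2 + 2.36*h + 4.7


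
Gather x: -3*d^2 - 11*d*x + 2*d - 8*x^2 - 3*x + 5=-3*d^2 + 2*d - 8*x^2 + x*(-11*d - 3) + 5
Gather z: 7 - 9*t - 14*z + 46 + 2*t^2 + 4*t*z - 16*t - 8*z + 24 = 2*t^2 - 25*t + z*(4*t - 22) + 77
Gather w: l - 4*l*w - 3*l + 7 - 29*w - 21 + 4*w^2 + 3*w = -2*l + 4*w^2 + w*(-4*l - 26) - 14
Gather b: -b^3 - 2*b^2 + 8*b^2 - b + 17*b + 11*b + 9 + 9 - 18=-b^3 + 6*b^2 + 27*b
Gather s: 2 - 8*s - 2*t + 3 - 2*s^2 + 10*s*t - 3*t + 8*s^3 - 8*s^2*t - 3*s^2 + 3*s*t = 8*s^3 + s^2*(-8*t - 5) + s*(13*t - 8) - 5*t + 5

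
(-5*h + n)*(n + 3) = -5*h*n - 15*h + n^2 + 3*n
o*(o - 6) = o^2 - 6*o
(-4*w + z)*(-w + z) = 4*w^2 - 5*w*z + z^2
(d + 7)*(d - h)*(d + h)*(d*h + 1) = d^4*h + 7*d^3*h + d^3 - d^2*h^3 + 7*d^2 - 7*d*h^3 - d*h^2 - 7*h^2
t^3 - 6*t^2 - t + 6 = (t - 6)*(t - 1)*(t + 1)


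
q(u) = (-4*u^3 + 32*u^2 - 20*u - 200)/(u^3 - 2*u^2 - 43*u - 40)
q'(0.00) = -4.88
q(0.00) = 5.00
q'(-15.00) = -0.25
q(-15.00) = -6.46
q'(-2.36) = -5.45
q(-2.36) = 2.10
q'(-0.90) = -401.33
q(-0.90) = 41.97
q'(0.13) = -3.96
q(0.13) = 4.43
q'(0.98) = -1.60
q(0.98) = 2.32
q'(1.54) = -1.09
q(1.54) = 1.58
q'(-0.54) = -20.02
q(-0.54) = 10.23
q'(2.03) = -0.82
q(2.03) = 1.12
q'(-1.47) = -19.93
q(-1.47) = -5.65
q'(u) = (-12*u^2 + 64*u - 20)/(u^3 - 2*u^2 - 43*u - 40) + (-3*u^2 + 4*u + 43)*(-4*u^3 + 32*u^2 - 20*u - 200)/(u^3 - 2*u^2 - 43*u - 40)^2 = 24*(-u^4 + 16*u^3 - 14*u^2 - 140*u - 325)/(u^6 - 4*u^5 - 82*u^4 + 92*u^3 + 2009*u^2 + 3440*u + 1600)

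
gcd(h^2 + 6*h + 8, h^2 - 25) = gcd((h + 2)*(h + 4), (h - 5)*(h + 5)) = 1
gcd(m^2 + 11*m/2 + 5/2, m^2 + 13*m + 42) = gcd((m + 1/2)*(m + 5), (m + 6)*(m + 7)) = 1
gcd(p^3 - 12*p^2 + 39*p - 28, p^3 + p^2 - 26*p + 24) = p^2 - 5*p + 4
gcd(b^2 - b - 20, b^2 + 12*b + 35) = 1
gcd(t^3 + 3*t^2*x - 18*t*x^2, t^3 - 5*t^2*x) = t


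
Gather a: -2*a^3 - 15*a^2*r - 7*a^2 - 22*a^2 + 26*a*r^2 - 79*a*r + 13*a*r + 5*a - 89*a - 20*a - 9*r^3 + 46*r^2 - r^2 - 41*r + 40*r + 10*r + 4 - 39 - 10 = -2*a^3 + a^2*(-15*r - 29) + a*(26*r^2 - 66*r - 104) - 9*r^3 + 45*r^2 + 9*r - 45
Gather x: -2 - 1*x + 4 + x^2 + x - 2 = x^2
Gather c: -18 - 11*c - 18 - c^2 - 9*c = -c^2 - 20*c - 36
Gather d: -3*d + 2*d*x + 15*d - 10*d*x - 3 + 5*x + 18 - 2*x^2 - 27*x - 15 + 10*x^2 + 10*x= d*(12 - 8*x) + 8*x^2 - 12*x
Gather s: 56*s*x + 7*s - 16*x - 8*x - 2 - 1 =s*(56*x + 7) - 24*x - 3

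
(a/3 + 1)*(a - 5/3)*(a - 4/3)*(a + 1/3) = a^4/3 + a^3/9 - 61*a^2/27 + 119*a/81 + 20/27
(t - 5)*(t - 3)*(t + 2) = t^3 - 6*t^2 - t + 30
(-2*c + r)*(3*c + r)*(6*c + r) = -36*c^3 + 7*c*r^2 + r^3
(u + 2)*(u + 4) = u^2 + 6*u + 8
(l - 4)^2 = l^2 - 8*l + 16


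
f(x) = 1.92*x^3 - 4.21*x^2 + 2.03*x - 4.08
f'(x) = 5.76*x^2 - 8.42*x + 2.03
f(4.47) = 92.36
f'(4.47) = 79.48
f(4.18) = 71.07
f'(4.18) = 67.48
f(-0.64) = -7.61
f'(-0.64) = 9.78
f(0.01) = -4.06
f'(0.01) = 1.95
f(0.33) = -3.80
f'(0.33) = -0.12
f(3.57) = 36.87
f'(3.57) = 45.38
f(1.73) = -3.23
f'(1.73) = 4.70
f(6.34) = 328.86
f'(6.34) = 180.17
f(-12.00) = -3952.44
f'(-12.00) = 932.51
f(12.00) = 2731.80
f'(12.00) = 730.43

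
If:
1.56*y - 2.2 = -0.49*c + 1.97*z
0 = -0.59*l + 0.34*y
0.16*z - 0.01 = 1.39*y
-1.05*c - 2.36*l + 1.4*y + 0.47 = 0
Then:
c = 0.44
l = -0.08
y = -0.14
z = -1.11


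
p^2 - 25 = (p - 5)*(p + 5)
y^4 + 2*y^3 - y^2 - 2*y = y*(y - 1)*(y + 1)*(y + 2)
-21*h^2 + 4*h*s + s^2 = (-3*h + s)*(7*h + s)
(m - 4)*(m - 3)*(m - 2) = m^3 - 9*m^2 + 26*m - 24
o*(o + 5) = o^2 + 5*o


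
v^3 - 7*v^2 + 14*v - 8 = (v - 4)*(v - 2)*(v - 1)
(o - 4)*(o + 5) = o^2 + o - 20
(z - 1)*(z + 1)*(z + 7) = z^3 + 7*z^2 - z - 7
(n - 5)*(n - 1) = n^2 - 6*n + 5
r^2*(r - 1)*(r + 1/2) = r^4 - r^3/2 - r^2/2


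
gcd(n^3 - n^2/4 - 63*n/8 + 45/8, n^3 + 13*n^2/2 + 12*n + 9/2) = n + 3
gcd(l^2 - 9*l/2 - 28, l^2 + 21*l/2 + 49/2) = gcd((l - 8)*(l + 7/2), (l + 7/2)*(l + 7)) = l + 7/2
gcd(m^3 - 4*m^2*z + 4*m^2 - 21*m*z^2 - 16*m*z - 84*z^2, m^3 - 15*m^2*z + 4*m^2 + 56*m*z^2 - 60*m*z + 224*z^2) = -m^2 + 7*m*z - 4*m + 28*z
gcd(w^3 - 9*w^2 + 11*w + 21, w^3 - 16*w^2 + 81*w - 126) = w^2 - 10*w + 21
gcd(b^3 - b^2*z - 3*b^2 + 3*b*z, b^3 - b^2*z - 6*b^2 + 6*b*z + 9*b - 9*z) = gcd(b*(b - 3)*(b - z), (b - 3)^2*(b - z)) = -b^2 + b*z + 3*b - 3*z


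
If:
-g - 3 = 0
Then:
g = -3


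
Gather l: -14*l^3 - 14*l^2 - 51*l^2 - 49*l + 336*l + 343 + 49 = -14*l^3 - 65*l^2 + 287*l + 392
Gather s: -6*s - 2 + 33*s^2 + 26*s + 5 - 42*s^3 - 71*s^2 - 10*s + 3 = -42*s^3 - 38*s^2 + 10*s + 6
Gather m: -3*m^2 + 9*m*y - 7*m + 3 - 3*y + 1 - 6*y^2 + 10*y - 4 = -3*m^2 + m*(9*y - 7) - 6*y^2 + 7*y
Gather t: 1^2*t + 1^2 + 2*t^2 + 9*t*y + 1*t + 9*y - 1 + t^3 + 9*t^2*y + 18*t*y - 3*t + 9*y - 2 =t^3 + t^2*(9*y + 2) + t*(27*y - 1) + 18*y - 2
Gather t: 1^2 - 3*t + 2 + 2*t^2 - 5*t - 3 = 2*t^2 - 8*t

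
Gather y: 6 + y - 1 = y + 5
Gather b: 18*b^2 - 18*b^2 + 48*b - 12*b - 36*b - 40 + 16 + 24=0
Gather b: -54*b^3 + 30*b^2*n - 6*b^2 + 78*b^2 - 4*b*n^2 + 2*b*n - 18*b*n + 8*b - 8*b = -54*b^3 + b^2*(30*n + 72) + b*(-4*n^2 - 16*n)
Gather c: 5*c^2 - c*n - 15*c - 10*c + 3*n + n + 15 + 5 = 5*c^2 + c*(-n - 25) + 4*n + 20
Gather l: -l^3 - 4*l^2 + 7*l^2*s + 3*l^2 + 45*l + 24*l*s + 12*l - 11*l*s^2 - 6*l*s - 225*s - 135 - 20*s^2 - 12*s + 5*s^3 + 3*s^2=-l^3 + l^2*(7*s - 1) + l*(-11*s^2 + 18*s + 57) + 5*s^3 - 17*s^2 - 237*s - 135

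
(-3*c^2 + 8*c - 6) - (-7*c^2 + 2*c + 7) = 4*c^2 + 6*c - 13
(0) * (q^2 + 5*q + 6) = 0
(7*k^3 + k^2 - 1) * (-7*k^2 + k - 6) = -49*k^5 - 41*k^3 + k^2 - k + 6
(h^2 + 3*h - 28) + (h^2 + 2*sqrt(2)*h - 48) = 2*h^2 + 2*sqrt(2)*h + 3*h - 76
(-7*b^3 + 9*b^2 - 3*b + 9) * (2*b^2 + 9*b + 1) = -14*b^5 - 45*b^4 + 68*b^3 + 78*b + 9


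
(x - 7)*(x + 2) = x^2 - 5*x - 14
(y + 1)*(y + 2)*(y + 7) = y^3 + 10*y^2 + 23*y + 14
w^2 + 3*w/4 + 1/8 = (w + 1/4)*(w + 1/2)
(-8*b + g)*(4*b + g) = -32*b^2 - 4*b*g + g^2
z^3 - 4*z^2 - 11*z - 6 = (z - 6)*(z + 1)^2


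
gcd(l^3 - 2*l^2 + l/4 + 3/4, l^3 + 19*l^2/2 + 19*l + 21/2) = 1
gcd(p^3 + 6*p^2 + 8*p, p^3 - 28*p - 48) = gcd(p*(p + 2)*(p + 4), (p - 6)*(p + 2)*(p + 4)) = p^2 + 6*p + 8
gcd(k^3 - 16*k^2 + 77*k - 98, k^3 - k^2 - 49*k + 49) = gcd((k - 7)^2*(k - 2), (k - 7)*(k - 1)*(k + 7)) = k - 7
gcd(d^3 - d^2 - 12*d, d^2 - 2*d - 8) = d - 4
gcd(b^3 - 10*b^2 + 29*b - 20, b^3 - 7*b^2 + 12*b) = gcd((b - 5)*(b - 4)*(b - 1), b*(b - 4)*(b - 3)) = b - 4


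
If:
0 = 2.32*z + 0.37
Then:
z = -0.16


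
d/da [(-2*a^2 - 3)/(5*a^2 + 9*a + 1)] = (-18*a^2 + 26*a + 27)/(25*a^4 + 90*a^3 + 91*a^2 + 18*a + 1)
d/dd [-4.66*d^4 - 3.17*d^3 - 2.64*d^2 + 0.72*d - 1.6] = -18.64*d^3 - 9.51*d^2 - 5.28*d + 0.72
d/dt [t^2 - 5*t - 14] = 2*t - 5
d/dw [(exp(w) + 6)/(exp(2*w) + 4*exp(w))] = (-exp(2*w) - 12*exp(w) - 24)*exp(-w)/(exp(2*w) + 8*exp(w) + 16)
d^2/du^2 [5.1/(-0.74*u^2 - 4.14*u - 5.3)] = (5.58552*u^2 + 31.24872*u - 5.1*(1.48*u + 4.14)*(2.96*u + 8.28) + 40.0044)/(0.74*u^2 + 4.14*u + 5.3)^3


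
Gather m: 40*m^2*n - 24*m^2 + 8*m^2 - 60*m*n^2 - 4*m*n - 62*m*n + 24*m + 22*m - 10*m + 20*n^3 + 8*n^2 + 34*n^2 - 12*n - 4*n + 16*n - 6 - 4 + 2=m^2*(40*n - 16) + m*(-60*n^2 - 66*n + 36) + 20*n^3 + 42*n^2 - 8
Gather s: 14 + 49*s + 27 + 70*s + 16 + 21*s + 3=140*s + 60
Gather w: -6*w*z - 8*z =-6*w*z - 8*z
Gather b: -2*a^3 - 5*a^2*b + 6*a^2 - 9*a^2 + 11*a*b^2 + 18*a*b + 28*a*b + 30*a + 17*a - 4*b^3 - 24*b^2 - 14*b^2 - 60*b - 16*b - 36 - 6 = -2*a^3 - 3*a^2 + 47*a - 4*b^3 + b^2*(11*a - 38) + b*(-5*a^2 + 46*a - 76) - 42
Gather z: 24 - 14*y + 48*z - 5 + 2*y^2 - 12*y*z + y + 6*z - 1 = 2*y^2 - 13*y + z*(54 - 12*y) + 18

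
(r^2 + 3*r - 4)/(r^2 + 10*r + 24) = (r - 1)/(r + 6)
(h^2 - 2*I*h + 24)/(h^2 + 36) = (h + 4*I)/(h + 6*I)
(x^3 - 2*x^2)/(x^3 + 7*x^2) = (x - 2)/(x + 7)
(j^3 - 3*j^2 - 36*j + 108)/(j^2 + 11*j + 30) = (j^2 - 9*j + 18)/(j + 5)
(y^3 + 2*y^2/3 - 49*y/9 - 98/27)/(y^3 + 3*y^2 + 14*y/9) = (y - 7/3)/y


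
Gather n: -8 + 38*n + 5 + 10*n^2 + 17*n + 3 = 10*n^2 + 55*n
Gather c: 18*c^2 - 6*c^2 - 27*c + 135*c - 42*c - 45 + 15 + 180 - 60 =12*c^2 + 66*c + 90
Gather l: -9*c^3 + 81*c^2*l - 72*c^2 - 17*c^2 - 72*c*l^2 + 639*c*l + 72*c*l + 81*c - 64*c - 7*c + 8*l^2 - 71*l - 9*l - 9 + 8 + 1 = -9*c^3 - 89*c^2 + 10*c + l^2*(8 - 72*c) + l*(81*c^2 + 711*c - 80)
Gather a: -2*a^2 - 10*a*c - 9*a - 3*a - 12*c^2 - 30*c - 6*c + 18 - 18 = -2*a^2 + a*(-10*c - 12) - 12*c^2 - 36*c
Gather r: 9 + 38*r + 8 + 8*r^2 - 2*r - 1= 8*r^2 + 36*r + 16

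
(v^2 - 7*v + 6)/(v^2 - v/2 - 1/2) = 2*(v - 6)/(2*v + 1)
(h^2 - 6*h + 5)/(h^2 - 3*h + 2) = (h - 5)/(h - 2)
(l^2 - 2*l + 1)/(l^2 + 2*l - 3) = (l - 1)/(l + 3)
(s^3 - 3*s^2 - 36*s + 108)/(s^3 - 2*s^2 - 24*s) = (s^2 + 3*s - 18)/(s*(s + 4))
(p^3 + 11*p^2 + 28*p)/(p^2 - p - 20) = p*(p + 7)/(p - 5)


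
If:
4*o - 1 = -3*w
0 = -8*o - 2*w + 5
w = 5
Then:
No Solution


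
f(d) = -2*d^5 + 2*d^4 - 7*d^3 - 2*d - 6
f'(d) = -10*d^4 + 8*d^3 - 21*d^2 - 2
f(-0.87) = 2.49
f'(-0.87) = -28.89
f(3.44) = -981.20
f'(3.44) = -1325.19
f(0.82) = -11.34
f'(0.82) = -16.23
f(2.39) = -197.05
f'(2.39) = -339.02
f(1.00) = -15.00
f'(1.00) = -25.00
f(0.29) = -6.74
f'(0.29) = -3.64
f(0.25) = -6.60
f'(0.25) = -3.23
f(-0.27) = -5.31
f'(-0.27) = -3.74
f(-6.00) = 19662.00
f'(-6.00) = -15446.00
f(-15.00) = 1643649.00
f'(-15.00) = -537977.00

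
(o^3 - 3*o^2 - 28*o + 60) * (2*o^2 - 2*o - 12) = 2*o^5 - 8*o^4 - 62*o^3 + 212*o^2 + 216*o - 720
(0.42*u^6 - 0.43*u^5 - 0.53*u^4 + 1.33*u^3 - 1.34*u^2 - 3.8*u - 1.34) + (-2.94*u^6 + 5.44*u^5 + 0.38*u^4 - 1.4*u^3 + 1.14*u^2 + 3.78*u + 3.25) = -2.52*u^6 + 5.01*u^5 - 0.15*u^4 - 0.0699999999999998*u^3 - 0.2*u^2 - 0.02*u + 1.91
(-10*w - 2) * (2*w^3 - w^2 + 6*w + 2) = -20*w^4 + 6*w^3 - 58*w^2 - 32*w - 4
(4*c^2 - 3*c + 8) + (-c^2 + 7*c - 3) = 3*c^2 + 4*c + 5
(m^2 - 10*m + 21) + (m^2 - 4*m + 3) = 2*m^2 - 14*m + 24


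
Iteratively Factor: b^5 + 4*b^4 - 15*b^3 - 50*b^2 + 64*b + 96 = (b - 2)*(b^4 + 6*b^3 - 3*b^2 - 56*b - 48) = (b - 3)*(b - 2)*(b^3 + 9*b^2 + 24*b + 16) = (b - 3)*(b - 2)*(b + 1)*(b^2 + 8*b + 16) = (b - 3)*(b - 2)*(b + 1)*(b + 4)*(b + 4)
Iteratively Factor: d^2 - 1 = (d + 1)*(d - 1)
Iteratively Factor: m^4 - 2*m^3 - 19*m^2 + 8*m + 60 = (m - 5)*(m^3 + 3*m^2 - 4*m - 12) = (m - 5)*(m + 3)*(m^2 - 4) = (m - 5)*(m + 2)*(m + 3)*(m - 2)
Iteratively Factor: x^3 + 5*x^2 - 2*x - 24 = (x - 2)*(x^2 + 7*x + 12) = (x - 2)*(x + 3)*(x + 4)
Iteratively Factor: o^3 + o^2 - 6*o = (o)*(o^2 + o - 6) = o*(o - 2)*(o + 3)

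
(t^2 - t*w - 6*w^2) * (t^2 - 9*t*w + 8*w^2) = t^4 - 10*t^3*w + 11*t^2*w^2 + 46*t*w^3 - 48*w^4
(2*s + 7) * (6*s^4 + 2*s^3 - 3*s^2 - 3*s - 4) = 12*s^5 + 46*s^4 + 8*s^3 - 27*s^2 - 29*s - 28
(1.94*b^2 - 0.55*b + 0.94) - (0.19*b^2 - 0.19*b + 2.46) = 1.75*b^2 - 0.36*b - 1.52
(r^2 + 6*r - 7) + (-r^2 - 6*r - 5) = -12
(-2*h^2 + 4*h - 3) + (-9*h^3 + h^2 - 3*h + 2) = -9*h^3 - h^2 + h - 1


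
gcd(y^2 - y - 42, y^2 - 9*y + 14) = y - 7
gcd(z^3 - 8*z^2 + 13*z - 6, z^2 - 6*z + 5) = z - 1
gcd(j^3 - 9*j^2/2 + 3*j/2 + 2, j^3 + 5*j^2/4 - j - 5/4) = j - 1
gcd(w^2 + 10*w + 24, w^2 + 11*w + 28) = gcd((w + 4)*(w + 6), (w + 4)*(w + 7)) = w + 4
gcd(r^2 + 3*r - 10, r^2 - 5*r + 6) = r - 2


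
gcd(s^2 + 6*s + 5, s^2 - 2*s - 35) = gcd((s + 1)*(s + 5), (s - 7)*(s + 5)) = s + 5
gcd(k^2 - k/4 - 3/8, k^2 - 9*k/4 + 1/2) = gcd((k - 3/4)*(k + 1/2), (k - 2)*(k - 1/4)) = 1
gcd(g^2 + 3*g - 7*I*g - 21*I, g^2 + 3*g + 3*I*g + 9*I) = g + 3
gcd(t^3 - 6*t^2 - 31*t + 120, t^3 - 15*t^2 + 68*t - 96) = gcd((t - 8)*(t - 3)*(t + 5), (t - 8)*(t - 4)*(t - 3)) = t^2 - 11*t + 24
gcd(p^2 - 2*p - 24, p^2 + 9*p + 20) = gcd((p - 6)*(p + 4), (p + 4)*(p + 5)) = p + 4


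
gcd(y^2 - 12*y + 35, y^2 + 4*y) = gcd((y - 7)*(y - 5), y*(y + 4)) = 1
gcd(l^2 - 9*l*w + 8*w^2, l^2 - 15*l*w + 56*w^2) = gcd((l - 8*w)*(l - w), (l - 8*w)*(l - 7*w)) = -l + 8*w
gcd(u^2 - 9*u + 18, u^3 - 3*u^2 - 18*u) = u - 6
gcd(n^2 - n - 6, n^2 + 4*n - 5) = 1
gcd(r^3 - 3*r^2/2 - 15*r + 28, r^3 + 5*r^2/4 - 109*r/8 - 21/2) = r^2 + r/2 - 14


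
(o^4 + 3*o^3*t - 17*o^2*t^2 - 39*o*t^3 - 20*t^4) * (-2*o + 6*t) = -2*o^5 + 52*o^3*t^2 - 24*o^2*t^3 - 194*o*t^4 - 120*t^5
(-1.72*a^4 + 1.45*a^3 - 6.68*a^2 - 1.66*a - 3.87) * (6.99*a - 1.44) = -12.0228*a^5 + 12.6123*a^4 - 48.7812*a^3 - 1.9842*a^2 - 24.6609*a + 5.5728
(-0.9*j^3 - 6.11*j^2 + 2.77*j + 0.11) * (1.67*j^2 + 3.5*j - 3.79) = -1.503*j^5 - 13.3537*j^4 - 13.3481*j^3 + 33.0356*j^2 - 10.1133*j - 0.4169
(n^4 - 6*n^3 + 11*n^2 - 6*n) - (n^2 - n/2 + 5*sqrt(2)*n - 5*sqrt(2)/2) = n^4 - 6*n^3 + 10*n^2 - 5*sqrt(2)*n - 11*n/2 + 5*sqrt(2)/2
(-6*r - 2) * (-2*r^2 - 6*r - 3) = 12*r^3 + 40*r^2 + 30*r + 6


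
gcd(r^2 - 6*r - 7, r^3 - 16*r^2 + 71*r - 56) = r - 7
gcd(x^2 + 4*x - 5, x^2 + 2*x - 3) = x - 1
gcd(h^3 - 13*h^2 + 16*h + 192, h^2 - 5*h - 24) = h^2 - 5*h - 24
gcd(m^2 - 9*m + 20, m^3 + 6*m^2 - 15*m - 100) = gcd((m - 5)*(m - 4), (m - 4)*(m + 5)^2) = m - 4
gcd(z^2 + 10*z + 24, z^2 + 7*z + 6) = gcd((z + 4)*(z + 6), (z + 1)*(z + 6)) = z + 6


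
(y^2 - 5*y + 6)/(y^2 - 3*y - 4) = (-y^2 + 5*y - 6)/(-y^2 + 3*y + 4)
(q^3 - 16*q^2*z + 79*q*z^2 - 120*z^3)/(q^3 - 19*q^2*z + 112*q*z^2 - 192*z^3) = (-q + 5*z)/(-q + 8*z)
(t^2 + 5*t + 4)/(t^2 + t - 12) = (t + 1)/(t - 3)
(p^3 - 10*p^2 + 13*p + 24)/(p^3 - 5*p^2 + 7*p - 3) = (p^2 - 7*p - 8)/(p^2 - 2*p + 1)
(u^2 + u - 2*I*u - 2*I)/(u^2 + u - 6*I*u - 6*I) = (u - 2*I)/(u - 6*I)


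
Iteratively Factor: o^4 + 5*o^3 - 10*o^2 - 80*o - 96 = (o + 4)*(o^3 + o^2 - 14*o - 24) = (o + 2)*(o + 4)*(o^2 - o - 12) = (o + 2)*(o + 3)*(o + 4)*(o - 4)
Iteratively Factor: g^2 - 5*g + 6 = (g - 2)*(g - 3)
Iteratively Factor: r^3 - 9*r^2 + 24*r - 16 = (r - 4)*(r^2 - 5*r + 4) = (r - 4)*(r - 1)*(r - 4)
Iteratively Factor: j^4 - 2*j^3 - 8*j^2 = (j - 4)*(j^3 + 2*j^2) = j*(j - 4)*(j^2 + 2*j) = j*(j - 4)*(j + 2)*(j)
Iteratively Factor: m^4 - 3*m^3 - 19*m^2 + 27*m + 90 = (m - 5)*(m^3 + 2*m^2 - 9*m - 18) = (m - 5)*(m + 3)*(m^2 - m - 6) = (m - 5)*(m - 3)*(m + 3)*(m + 2)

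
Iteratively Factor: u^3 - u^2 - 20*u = (u + 4)*(u^2 - 5*u) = (u - 5)*(u + 4)*(u)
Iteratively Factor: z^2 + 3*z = (z)*(z + 3)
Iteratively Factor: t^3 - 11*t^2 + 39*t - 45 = (t - 3)*(t^2 - 8*t + 15) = (t - 5)*(t - 3)*(t - 3)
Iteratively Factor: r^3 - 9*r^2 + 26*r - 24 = (r - 3)*(r^2 - 6*r + 8) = (r - 3)*(r - 2)*(r - 4)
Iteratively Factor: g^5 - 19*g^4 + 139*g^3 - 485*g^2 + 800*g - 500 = (g - 5)*(g^4 - 14*g^3 + 69*g^2 - 140*g + 100) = (g - 5)^2*(g^3 - 9*g^2 + 24*g - 20) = (g - 5)^2*(g - 2)*(g^2 - 7*g + 10) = (g - 5)^2*(g - 2)^2*(g - 5)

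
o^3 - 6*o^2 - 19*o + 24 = (o - 8)*(o - 1)*(o + 3)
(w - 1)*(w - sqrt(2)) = w^2 - sqrt(2)*w - w + sqrt(2)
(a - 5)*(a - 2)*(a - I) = a^3 - 7*a^2 - I*a^2 + 10*a + 7*I*a - 10*I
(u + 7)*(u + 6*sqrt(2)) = u^2 + 7*u + 6*sqrt(2)*u + 42*sqrt(2)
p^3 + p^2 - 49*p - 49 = (p - 7)*(p + 1)*(p + 7)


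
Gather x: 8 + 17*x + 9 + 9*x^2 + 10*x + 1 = 9*x^2 + 27*x + 18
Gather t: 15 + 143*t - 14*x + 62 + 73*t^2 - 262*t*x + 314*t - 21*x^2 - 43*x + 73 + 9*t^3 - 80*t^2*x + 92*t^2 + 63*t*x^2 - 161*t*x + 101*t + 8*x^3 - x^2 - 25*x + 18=9*t^3 + t^2*(165 - 80*x) + t*(63*x^2 - 423*x + 558) + 8*x^3 - 22*x^2 - 82*x + 168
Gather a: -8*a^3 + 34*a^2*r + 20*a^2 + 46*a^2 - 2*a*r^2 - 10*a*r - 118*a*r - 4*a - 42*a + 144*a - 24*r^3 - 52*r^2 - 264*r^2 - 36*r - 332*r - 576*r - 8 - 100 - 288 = -8*a^3 + a^2*(34*r + 66) + a*(-2*r^2 - 128*r + 98) - 24*r^3 - 316*r^2 - 944*r - 396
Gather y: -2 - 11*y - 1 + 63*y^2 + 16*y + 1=63*y^2 + 5*y - 2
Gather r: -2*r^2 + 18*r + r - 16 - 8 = -2*r^2 + 19*r - 24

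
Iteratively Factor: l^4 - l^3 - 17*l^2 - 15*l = (l + 3)*(l^3 - 4*l^2 - 5*l) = l*(l + 3)*(l^2 - 4*l - 5) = l*(l - 5)*(l + 3)*(l + 1)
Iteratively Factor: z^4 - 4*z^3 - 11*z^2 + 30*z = (z - 2)*(z^3 - 2*z^2 - 15*z) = (z - 5)*(z - 2)*(z^2 + 3*z) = z*(z - 5)*(z - 2)*(z + 3)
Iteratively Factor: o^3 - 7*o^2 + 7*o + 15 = (o - 3)*(o^2 - 4*o - 5) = (o - 3)*(o + 1)*(o - 5)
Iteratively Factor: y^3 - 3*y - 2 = (y - 2)*(y^2 + 2*y + 1) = (y - 2)*(y + 1)*(y + 1)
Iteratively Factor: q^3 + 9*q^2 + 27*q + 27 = (q + 3)*(q^2 + 6*q + 9) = (q + 3)^2*(q + 3)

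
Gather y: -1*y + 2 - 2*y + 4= 6 - 3*y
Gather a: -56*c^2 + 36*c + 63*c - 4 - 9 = -56*c^2 + 99*c - 13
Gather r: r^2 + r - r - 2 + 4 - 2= r^2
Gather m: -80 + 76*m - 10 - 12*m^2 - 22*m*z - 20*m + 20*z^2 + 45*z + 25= -12*m^2 + m*(56 - 22*z) + 20*z^2 + 45*z - 65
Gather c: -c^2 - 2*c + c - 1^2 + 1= -c^2 - c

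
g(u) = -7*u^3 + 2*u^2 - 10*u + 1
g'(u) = -21*u^2 + 4*u - 10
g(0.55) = -5.06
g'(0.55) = -14.15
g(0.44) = -3.61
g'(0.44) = -12.31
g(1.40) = -28.29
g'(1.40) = -45.56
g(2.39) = -107.04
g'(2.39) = -120.39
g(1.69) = -43.98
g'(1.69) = -63.22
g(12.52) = -13548.30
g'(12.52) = -3251.68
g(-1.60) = 50.79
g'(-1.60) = -70.16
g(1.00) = -14.00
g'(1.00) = -27.00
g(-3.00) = 238.00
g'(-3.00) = -211.00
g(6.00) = -1499.00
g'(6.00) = -742.00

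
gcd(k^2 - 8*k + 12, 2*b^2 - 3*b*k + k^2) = 1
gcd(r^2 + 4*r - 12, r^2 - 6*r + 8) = r - 2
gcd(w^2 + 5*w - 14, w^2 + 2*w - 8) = w - 2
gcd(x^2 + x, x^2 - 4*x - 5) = x + 1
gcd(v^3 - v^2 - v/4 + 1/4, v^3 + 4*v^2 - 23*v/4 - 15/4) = v + 1/2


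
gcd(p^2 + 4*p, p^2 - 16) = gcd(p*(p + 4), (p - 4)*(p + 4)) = p + 4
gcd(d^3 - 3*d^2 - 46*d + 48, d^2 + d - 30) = d + 6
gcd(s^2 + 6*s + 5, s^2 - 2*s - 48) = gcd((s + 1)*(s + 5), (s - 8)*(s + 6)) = 1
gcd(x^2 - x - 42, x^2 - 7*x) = x - 7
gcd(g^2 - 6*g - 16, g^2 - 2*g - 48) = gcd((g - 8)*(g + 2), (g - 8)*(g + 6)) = g - 8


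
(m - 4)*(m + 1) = m^2 - 3*m - 4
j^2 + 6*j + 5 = (j + 1)*(j + 5)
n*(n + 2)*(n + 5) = n^3 + 7*n^2 + 10*n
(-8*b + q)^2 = 64*b^2 - 16*b*q + q^2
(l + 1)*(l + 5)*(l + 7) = l^3 + 13*l^2 + 47*l + 35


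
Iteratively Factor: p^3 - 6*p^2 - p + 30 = (p + 2)*(p^2 - 8*p + 15) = (p - 3)*(p + 2)*(p - 5)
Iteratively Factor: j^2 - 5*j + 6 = (j - 2)*(j - 3)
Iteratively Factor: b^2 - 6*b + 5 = (b - 1)*(b - 5)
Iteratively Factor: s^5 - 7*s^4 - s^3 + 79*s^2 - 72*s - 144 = (s - 3)*(s^4 - 4*s^3 - 13*s^2 + 40*s + 48) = (s - 4)*(s - 3)*(s^3 - 13*s - 12) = (s - 4)*(s - 3)*(s + 1)*(s^2 - s - 12) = (s - 4)^2*(s - 3)*(s + 1)*(s + 3)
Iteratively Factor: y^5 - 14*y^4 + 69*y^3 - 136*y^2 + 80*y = (y - 5)*(y^4 - 9*y^3 + 24*y^2 - 16*y) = (y - 5)*(y - 4)*(y^3 - 5*y^2 + 4*y) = (y - 5)*(y - 4)^2*(y^2 - y) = y*(y - 5)*(y - 4)^2*(y - 1)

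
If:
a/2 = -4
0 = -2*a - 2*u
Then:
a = -8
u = 8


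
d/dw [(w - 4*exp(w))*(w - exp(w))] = -5*w*exp(w) + 2*w + 8*exp(2*w) - 5*exp(w)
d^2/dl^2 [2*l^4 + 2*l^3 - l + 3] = 12*l*(2*l + 1)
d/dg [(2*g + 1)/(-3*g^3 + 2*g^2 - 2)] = (-6*g^3 + 4*g^2 + g*(2*g + 1)*(9*g - 4) - 4)/(3*g^3 - 2*g^2 + 2)^2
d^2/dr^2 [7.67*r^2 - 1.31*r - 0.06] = 15.3400000000000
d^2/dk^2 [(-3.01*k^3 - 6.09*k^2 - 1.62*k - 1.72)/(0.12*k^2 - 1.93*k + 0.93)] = (-8.88178419700125e-16*k^4 - 24.61961*k^3 + 36.34515*k^2 - 12.14523*k - 28.77971)/(0.001728*k^6 - 0.083376*k^5 + 1.38114*k^4 - 8.481385*k^3 + 10.703835*k^2 - 5.007771*k + 0.804357)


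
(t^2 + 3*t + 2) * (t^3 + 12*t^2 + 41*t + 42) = t^5 + 15*t^4 + 79*t^3 + 189*t^2 + 208*t + 84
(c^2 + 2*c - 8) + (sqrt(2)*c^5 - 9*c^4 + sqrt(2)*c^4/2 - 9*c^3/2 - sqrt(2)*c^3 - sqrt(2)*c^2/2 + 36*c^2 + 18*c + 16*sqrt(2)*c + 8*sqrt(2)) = sqrt(2)*c^5 - 9*c^4 + sqrt(2)*c^4/2 - 9*c^3/2 - sqrt(2)*c^3 - sqrt(2)*c^2/2 + 37*c^2 + 20*c + 16*sqrt(2)*c - 8 + 8*sqrt(2)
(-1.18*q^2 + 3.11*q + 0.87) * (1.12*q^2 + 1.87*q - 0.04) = -1.3216*q^4 + 1.2766*q^3 + 6.8373*q^2 + 1.5025*q - 0.0348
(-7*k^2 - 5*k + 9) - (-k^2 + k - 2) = -6*k^2 - 6*k + 11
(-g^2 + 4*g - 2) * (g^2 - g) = -g^4 + 5*g^3 - 6*g^2 + 2*g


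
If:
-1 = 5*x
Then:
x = -1/5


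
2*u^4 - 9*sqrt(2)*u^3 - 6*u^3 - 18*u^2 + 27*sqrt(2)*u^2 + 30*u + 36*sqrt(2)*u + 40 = (u - 4)*(u - 5*sqrt(2))*(sqrt(2)*u + 1)*(sqrt(2)*u + sqrt(2))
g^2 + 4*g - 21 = (g - 3)*(g + 7)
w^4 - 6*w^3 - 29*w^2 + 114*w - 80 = (w - 8)*(w - 2)*(w - 1)*(w + 5)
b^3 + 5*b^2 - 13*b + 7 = (b - 1)^2*(b + 7)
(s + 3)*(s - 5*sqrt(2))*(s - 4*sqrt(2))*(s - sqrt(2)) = s^4 - 10*sqrt(2)*s^3 + 3*s^3 - 30*sqrt(2)*s^2 + 58*s^2 - 40*sqrt(2)*s + 174*s - 120*sqrt(2)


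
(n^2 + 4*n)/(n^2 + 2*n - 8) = n/(n - 2)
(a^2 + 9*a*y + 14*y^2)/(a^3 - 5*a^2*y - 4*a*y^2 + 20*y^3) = (a + 7*y)/(a^2 - 7*a*y + 10*y^2)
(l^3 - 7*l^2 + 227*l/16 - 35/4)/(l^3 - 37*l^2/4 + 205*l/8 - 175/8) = (4*l^2 - 21*l + 20)/(2*(2*l^2 - 15*l + 25))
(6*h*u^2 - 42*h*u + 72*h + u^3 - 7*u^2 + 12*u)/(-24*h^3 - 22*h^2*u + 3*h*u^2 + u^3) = (u^2 - 7*u + 12)/(-4*h^2 - 3*h*u + u^2)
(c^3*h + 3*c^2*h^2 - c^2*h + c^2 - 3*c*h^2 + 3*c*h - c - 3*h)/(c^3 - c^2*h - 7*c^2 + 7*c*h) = (c^3*h + 3*c^2*h^2 - c^2*h + c^2 - 3*c*h^2 + 3*c*h - c - 3*h)/(c*(c^2 - c*h - 7*c + 7*h))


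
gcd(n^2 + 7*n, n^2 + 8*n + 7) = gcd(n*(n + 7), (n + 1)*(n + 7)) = n + 7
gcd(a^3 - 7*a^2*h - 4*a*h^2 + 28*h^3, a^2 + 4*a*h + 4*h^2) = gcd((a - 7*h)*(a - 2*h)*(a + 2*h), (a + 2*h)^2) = a + 2*h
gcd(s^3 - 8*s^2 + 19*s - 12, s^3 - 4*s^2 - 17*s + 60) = s - 3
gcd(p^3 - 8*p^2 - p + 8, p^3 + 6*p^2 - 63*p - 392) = p - 8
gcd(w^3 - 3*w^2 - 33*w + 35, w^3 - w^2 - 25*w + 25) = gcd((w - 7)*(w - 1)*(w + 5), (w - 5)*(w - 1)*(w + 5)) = w^2 + 4*w - 5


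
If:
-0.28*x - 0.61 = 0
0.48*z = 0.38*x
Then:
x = -2.18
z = -1.72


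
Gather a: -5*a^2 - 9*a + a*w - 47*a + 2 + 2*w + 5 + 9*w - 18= -5*a^2 + a*(w - 56) + 11*w - 11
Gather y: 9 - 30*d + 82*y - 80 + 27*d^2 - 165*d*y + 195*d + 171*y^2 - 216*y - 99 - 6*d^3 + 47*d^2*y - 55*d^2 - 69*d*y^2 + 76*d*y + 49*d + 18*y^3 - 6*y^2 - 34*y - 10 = -6*d^3 - 28*d^2 + 214*d + 18*y^3 + y^2*(165 - 69*d) + y*(47*d^2 - 89*d - 168) - 180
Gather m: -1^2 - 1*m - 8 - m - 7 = -2*m - 16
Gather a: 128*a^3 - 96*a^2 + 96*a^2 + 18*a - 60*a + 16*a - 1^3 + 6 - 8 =128*a^3 - 26*a - 3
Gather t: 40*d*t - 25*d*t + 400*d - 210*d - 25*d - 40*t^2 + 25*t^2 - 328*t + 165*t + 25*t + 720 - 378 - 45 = 165*d - 15*t^2 + t*(15*d - 138) + 297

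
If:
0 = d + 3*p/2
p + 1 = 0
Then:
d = 3/2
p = -1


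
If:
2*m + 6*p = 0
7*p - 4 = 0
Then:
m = -12/7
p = 4/7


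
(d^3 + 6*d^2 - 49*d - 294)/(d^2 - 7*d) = d + 13 + 42/d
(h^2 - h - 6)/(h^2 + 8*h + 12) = (h - 3)/(h + 6)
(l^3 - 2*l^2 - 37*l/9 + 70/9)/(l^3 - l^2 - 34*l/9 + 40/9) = (3*l - 7)/(3*l - 4)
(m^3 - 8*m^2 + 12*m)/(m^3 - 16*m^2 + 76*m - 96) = m/(m - 8)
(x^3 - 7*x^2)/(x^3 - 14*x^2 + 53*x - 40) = x^2*(x - 7)/(x^3 - 14*x^2 + 53*x - 40)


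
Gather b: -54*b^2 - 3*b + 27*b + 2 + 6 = -54*b^2 + 24*b + 8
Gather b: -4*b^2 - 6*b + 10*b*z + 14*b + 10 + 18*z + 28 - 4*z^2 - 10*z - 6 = -4*b^2 + b*(10*z + 8) - 4*z^2 + 8*z + 32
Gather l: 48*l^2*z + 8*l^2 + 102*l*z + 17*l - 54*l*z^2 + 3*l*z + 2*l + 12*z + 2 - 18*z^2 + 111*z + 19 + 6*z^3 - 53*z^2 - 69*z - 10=l^2*(48*z + 8) + l*(-54*z^2 + 105*z + 19) + 6*z^3 - 71*z^2 + 54*z + 11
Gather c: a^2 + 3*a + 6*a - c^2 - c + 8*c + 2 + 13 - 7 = a^2 + 9*a - c^2 + 7*c + 8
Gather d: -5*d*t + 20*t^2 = -5*d*t + 20*t^2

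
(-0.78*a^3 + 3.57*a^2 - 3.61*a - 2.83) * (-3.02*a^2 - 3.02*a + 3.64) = 2.3556*a^5 - 8.4258*a^4 - 2.7184*a^3 + 32.4436*a^2 - 4.5938*a - 10.3012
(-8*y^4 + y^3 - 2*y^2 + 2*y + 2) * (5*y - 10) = -40*y^5 + 85*y^4 - 20*y^3 + 30*y^2 - 10*y - 20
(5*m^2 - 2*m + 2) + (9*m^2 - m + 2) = 14*m^2 - 3*m + 4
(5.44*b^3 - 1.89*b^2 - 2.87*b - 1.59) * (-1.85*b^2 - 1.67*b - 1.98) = -10.064*b^5 - 5.5883*b^4 - 2.3054*b^3 + 11.4766*b^2 + 8.3379*b + 3.1482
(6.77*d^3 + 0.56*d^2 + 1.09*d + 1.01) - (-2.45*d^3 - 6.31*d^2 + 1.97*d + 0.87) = 9.22*d^3 + 6.87*d^2 - 0.88*d + 0.14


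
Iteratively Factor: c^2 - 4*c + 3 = (c - 1)*(c - 3)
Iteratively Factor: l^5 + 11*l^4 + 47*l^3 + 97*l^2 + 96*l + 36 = (l + 3)*(l^4 + 8*l^3 + 23*l^2 + 28*l + 12) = (l + 2)*(l + 3)*(l^3 + 6*l^2 + 11*l + 6) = (l + 1)*(l + 2)*(l + 3)*(l^2 + 5*l + 6) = (l + 1)*(l + 2)*(l + 3)^2*(l + 2)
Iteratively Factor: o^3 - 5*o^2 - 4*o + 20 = (o - 2)*(o^2 - 3*o - 10) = (o - 5)*(o - 2)*(o + 2)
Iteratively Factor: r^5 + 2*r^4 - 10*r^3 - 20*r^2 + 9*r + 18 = (r - 1)*(r^4 + 3*r^3 - 7*r^2 - 27*r - 18) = (r - 3)*(r - 1)*(r^3 + 6*r^2 + 11*r + 6) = (r - 3)*(r - 1)*(r + 1)*(r^2 + 5*r + 6) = (r - 3)*(r - 1)*(r + 1)*(r + 3)*(r + 2)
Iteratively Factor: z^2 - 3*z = (z - 3)*(z)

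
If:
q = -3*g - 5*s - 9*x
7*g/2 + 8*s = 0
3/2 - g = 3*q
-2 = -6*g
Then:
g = 1/3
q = 7/18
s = -7/48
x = -95/1296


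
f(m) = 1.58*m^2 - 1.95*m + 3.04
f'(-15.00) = -49.35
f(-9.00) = 148.57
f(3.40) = 14.67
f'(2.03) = 4.46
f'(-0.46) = -3.40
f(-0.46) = 4.27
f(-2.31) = 15.98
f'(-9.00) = -30.39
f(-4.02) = 36.41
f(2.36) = 7.24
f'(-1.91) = -7.99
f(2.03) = 5.59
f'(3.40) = 8.79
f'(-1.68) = -7.26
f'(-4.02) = -14.65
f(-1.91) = 12.53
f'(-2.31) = -9.25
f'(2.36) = 5.51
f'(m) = 3.16*m - 1.95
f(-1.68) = 10.78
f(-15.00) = 387.79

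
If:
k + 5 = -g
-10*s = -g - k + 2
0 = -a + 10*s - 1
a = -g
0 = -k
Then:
No Solution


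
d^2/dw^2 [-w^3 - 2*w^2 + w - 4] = -6*w - 4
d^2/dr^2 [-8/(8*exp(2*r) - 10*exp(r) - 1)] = 16*(4*(8*exp(r) - 5)^2*exp(r) + (16*exp(r) - 5)*(-8*exp(2*r) + 10*exp(r) + 1))*exp(r)/(-8*exp(2*r) + 10*exp(r) + 1)^3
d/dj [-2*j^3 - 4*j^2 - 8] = 2*j*(-3*j - 4)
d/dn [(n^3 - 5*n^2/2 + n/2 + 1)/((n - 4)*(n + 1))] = (n^4 - 6*n^3 - 5*n^2 + 18*n + 1)/(n^4 - 6*n^3 + n^2 + 24*n + 16)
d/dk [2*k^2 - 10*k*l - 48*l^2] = 4*k - 10*l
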